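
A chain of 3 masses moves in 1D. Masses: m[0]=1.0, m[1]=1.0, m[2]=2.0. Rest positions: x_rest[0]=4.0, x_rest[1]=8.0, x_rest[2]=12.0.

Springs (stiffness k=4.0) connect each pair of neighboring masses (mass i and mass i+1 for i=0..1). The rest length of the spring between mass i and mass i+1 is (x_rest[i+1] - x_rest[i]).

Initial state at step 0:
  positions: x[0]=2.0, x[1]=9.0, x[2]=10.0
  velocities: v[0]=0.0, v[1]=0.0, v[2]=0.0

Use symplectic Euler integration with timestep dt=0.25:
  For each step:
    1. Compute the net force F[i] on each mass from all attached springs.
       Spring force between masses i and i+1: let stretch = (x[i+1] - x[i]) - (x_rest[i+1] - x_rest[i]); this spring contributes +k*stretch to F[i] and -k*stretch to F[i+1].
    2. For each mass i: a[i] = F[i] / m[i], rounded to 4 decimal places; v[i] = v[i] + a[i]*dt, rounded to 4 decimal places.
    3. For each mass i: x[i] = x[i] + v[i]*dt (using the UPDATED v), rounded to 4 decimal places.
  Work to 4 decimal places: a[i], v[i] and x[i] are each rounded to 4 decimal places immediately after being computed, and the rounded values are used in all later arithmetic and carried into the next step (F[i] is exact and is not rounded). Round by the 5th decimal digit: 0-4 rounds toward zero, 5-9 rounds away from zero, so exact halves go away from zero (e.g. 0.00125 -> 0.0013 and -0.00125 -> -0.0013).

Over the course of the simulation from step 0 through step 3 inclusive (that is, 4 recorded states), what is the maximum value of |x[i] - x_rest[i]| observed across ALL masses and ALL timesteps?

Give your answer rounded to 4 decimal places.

Step 0: x=[2.0000 9.0000 10.0000] v=[0.0000 0.0000 0.0000]
Step 1: x=[2.7500 7.5000 10.3750] v=[3.0000 -6.0000 1.5000]
Step 2: x=[3.6875 5.5313 10.8906] v=[3.7500 -7.8750 2.0625]
Step 3: x=[4.0860 4.4414 11.2363] v=[1.5938 -4.3595 1.3829]
Max displacement = 3.5586

Answer: 3.5586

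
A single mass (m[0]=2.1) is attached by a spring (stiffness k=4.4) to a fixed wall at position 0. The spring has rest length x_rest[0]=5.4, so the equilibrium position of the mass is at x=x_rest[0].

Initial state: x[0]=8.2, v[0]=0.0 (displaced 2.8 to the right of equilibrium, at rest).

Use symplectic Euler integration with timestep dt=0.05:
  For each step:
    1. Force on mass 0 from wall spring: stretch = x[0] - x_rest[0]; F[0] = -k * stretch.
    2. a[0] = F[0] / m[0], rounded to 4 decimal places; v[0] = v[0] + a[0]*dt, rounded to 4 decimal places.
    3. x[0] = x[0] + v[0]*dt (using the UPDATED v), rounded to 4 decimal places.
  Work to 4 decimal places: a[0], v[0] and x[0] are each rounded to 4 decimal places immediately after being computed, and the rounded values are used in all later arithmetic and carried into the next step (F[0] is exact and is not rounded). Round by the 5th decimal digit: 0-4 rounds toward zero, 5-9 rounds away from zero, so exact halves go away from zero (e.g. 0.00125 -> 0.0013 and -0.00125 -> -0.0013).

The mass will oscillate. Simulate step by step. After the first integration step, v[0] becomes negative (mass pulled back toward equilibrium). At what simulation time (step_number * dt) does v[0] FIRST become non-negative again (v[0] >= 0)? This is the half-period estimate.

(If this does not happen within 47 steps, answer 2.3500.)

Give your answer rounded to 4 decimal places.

Step 0: x=[8.2000] v=[0.0000]
Step 1: x=[8.1853] v=[-0.2933]
Step 2: x=[8.1560] v=[-0.5851]
Step 3: x=[8.1123] v=[-0.8738]
Step 4: x=[8.0544] v=[-1.1579]
Step 5: x=[7.9826] v=[-1.4360]
Step 6: x=[7.8973] v=[-1.7066]
Step 7: x=[7.7989] v=[-1.9682]
Step 8: x=[7.6879] v=[-2.2195]
Step 9: x=[7.5649] v=[-2.4592]
Step 10: x=[7.4306] v=[-2.6860]
Step 11: x=[7.2857] v=[-2.8987]
Step 12: x=[7.1309] v=[-3.0963]
Step 13: x=[6.9670] v=[-3.2776]
Step 14: x=[6.7949] v=[-3.4418]
Step 15: x=[6.6155] v=[-3.5879]
Step 16: x=[6.4297] v=[-3.7152]
Step 17: x=[6.2385] v=[-3.8231]
Step 18: x=[6.0430] v=[-3.9109]
Step 19: x=[5.8441] v=[-3.9783]
Step 20: x=[5.6429] v=[-4.0248]
Step 21: x=[5.4404] v=[-4.0502]
Step 22: x=[5.2377] v=[-4.0544]
Step 23: x=[5.0358] v=[-4.0374]
Step 24: x=[4.8358] v=[-3.9992]
Step 25: x=[4.6388] v=[-3.9401]
Step 26: x=[4.4458] v=[-3.8604]
Step 27: x=[4.2578] v=[-3.7604]
Step 28: x=[4.0758] v=[-3.6407]
Step 29: x=[3.9007] v=[-3.5020]
Step 30: x=[3.7335] v=[-3.3449]
Step 31: x=[3.5750] v=[-3.1703]
Step 32: x=[3.4260] v=[-2.9791]
Step 33: x=[3.2874] v=[-2.7723]
Step 34: x=[3.1599] v=[-2.5510]
Step 35: x=[3.0441] v=[-2.3163]
Step 36: x=[2.9406] v=[-2.0695]
Step 37: x=[2.8500] v=[-1.8119]
Step 38: x=[2.7728] v=[-1.5448]
Step 39: x=[2.7093] v=[-1.2696]
Step 40: x=[2.6599] v=[-0.9877]
Step 41: x=[2.6249] v=[-0.7006]
Step 42: x=[2.6044] v=[-0.4099]
Step 43: x=[2.5986] v=[-0.1170]
Step 44: x=[2.6074] v=[0.1765]
First v>=0 after going negative at step 44, time=2.2000

Answer: 2.2000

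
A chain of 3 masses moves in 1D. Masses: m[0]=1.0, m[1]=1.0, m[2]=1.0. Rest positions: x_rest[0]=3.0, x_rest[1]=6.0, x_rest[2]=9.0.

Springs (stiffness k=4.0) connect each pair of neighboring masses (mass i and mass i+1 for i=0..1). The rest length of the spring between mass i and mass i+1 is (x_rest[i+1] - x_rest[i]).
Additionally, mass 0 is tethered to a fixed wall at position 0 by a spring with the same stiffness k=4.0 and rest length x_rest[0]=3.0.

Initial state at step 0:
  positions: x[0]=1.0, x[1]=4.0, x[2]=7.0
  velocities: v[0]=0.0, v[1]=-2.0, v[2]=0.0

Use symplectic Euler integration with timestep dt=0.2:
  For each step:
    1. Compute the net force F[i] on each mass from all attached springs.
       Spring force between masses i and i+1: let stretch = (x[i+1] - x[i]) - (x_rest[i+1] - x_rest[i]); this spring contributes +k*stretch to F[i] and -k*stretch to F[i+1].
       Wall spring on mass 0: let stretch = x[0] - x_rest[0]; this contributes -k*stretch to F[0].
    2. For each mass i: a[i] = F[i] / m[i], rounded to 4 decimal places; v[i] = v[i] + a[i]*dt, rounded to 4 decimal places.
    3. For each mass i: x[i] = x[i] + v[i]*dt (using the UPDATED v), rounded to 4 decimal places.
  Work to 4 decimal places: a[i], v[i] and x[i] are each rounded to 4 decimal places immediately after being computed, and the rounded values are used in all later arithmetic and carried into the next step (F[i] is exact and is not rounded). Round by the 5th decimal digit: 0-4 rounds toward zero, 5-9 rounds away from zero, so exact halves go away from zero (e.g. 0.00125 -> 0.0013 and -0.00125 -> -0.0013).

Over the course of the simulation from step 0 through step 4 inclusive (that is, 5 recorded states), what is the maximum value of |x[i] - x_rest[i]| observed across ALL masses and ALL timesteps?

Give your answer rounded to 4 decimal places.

Step 0: x=[1.0000 4.0000 7.0000] v=[0.0000 -2.0000 0.0000]
Step 1: x=[1.3200 3.6000 7.0000] v=[1.6000 -2.0000 0.0000]
Step 2: x=[1.7936 3.3792 6.9360] v=[2.3680 -1.1040 -0.3200]
Step 3: x=[2.2339 3.4738 6.7829] v=[2.2016 0.4730 -0.7654]
Step 4: x=[2.5152 3.8995 6.5804] v=[1.4064 2.1284 -1.0127]
Max displacement = 2.6208

Answer: 2.6208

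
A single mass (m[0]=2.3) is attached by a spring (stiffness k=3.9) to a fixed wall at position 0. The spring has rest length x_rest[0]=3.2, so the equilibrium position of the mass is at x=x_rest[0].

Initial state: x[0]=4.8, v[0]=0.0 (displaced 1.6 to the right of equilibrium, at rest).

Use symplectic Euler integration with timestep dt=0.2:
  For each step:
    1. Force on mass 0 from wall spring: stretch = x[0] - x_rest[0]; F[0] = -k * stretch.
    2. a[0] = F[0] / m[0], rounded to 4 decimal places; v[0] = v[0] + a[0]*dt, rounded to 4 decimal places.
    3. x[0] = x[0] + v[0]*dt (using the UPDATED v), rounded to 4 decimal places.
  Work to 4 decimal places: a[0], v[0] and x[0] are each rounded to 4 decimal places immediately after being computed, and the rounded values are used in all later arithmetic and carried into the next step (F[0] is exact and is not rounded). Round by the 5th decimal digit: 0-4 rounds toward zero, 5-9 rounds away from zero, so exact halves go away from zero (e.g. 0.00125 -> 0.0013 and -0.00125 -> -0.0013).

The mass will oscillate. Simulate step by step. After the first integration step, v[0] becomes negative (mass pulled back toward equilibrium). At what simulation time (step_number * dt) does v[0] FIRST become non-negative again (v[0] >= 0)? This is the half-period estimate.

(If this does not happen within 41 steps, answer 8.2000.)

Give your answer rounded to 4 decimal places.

Answer: 2.6000

Derivation:
Step 0: x=[4.8000] v=[0.0000]
Step 1: x=[4.6915] v=[-0.5426]
Step 2: x=[4.4818] v=[-1.0484]
Step 3: x=[4.1852] v=[-1.4831]
Step 4: x=[3.8218] v=[-1.8172]
Step 5: x=[3.4162] v=[-2.0281]
Step 6: x=[2.9959] v=[-2.1014]
Step 7: x=[2.5895] v=[-2.0322]
Step 8: x=[2.2245] v=[-1.8252]
Step 9: x=[1.9256] v=[-1.4944]
Step 10: x=[1.7132] v=[-1.0622]
Step 11: x=[1.6016] v=[-0.5580]
Step 12: x=[1.5984] v=[-0.0159]
Step 13: x=[1.7039] v=[0.5273]
First v>=0 after going negative at step 13, time=2.6000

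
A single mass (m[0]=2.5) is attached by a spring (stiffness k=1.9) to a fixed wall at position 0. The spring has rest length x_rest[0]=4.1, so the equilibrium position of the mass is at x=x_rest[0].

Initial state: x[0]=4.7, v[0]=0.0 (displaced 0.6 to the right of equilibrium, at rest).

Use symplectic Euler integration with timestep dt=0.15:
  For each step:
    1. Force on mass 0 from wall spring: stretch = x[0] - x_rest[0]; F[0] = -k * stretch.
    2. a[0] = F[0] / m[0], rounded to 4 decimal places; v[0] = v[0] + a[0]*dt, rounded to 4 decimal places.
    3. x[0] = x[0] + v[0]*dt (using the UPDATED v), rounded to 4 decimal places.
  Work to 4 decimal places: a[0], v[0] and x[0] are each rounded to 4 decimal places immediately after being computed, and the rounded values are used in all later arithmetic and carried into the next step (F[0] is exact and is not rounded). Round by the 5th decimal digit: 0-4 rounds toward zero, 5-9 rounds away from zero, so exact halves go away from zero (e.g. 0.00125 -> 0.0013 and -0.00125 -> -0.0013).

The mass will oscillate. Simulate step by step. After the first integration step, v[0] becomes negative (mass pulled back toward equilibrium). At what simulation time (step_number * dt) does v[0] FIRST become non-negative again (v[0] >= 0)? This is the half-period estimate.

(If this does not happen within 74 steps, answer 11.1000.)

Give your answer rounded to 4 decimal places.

Step 0: x=[4.7000] v=[0.0000]
Step 1: x=[4.6897] v=[-0.0684]
Step 2: x=[4.6694] v=[-0.1356]
Step 3: x=[4.6393] v=[-0.2005]
Step 4: x=[4.6000] v=[-0.2620]
Step 5: x=[4.5522] v=[-0.3190]
Step 6: x=[4.4966] v=[-0.3706]
Step 7: x=[4.4342] v=[-0.4158]
Step 8: x=[4.3661] v=[-0.4539]
Step 9: x=[4.2935] v=[-0.4842]
Step 10: x=[4.2176] v=[-0.5063]
Step 11: x=[4.1396] v=[-0.5197]
Step 12: x=[4.0610] v=[-0.5242]
Step 13: x=[3.9830] v=[-0.5198]
Step 14: x=[3.9070] v=[-0.5065]
Step 15: x=[3.8343] v=[-0.4845]
Step 16: x=[3.7662] v=[-0.4542]
Step 17: x=[3.7038] v=[-0.4161]
Step 18: x=[3.6482] v=[-0.3709]
Step 19: x=[3.6003] v=[-0.3194]
Step 20: x=[3.5609] v=[-0.2624]
Step 21: x=[3.5308] v=[-0.2009]
Step 22: x=[3.5104] v=[-0.1360]
Step 23: x=[3.5001] v=[-0.0688]
Step 24: x=[3.5000] v=[-0.0004]
Step 25: x=[3.5102] v=[0.0680]
First v>=0 after going negative at step 25, time=3.7500

Answer: 3.7500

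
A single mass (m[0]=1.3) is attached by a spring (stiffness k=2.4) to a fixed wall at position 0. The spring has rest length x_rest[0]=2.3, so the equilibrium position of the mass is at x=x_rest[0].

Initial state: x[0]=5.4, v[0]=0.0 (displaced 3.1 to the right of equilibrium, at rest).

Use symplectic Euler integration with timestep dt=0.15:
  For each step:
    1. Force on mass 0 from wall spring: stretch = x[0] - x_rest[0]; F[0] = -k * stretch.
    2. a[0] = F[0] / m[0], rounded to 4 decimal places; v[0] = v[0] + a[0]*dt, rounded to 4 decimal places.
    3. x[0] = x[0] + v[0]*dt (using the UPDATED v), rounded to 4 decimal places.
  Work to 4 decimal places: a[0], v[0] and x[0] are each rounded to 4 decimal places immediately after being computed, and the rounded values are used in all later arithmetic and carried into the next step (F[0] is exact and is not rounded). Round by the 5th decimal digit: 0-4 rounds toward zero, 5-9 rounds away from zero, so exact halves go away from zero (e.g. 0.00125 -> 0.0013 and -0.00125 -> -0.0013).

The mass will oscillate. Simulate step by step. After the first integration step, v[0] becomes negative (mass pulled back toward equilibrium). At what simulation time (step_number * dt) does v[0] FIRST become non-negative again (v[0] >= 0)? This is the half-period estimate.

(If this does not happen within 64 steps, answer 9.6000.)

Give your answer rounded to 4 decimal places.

Answer: 2.4000

Derivation:
Step 0: x=[5.4000] v=[0.0000]
Step 1: x=[5.2712] v=[-0.8585]
Step 2: x=[5.0190] v=[-1.6813]
Step 3: x=[4.6539] v=[-2.4343]
Step 4: x=[4.1910] v=[-3.0862]
Step 5: x=[3.6495] v=[-3.6099]
Step 6: x=[3.0520] v=[-3.9836]
Step 7: x=[2.4232] v=[-4.1918]
Step 8: x=[1.7893] v=[-4.2259]
Step 9: x=[1.1766] v=[-4.0845]
Step 10: x=[0.6106] v=[-3.7734]
Step 11: x=[0.1148] v=[-3.3056]
Step 12: x=[-0.2903] v=[-2.7005]
Step 13: x=[-0.5878] v=[-1.9832]
Step 14: x=[-0.7653] v=[-1.1835]
Step 15: x=[-0.8155] v=[-0.3347]
Step 16: x=[-0.7363] v=[0.5281]
First v>=0 after going negative at step 16, time=2.4000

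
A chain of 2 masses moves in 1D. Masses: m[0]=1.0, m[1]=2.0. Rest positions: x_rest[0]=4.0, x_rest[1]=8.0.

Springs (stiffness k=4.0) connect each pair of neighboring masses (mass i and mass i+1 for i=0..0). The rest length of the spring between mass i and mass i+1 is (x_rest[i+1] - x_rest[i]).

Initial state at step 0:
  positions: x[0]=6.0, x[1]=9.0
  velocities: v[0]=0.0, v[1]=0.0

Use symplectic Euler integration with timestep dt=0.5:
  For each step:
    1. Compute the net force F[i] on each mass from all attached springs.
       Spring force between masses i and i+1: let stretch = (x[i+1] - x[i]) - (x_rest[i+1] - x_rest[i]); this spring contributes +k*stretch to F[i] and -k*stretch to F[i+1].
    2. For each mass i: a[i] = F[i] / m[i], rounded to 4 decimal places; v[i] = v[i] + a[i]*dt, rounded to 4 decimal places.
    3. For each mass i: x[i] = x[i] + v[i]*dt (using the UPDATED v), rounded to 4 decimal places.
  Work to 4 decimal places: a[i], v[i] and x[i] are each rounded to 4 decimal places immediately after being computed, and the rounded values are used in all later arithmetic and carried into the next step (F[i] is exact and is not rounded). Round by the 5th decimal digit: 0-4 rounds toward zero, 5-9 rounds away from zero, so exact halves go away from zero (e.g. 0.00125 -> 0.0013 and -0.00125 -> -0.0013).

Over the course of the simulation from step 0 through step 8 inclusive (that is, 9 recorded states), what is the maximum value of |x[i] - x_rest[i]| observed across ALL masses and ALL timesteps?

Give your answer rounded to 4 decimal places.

Step 0: x=[6.0000 9.0000] v=[0.0000 0.0000]
Step 1: x=[5.0000 9.5000] v=[-2.0000 1.0000]
Step 2: x=[4.5000 9.7500] v=[-1.0000 0.5000]
Step 3: x=[5.2500 9.3750] v=[1.5000 -0.7500]
Step 4: x=[6.1250 8.9375] v=[1.7500 -0.8750]
Step 5: x=[5.8125 9.0938] v=[-0.6250 0.3125]
Step 6: x=[4.7813 9.6094] v=[-2.0624 1.0312]
Step 7: x=[4.5782 9.7110] v=[-0.4062 0.2031]
Step 8: x=[5.5079 9.2462] v=[1.8594 -0.9297]
Max displacement = 2.1250

Answer: 2.1250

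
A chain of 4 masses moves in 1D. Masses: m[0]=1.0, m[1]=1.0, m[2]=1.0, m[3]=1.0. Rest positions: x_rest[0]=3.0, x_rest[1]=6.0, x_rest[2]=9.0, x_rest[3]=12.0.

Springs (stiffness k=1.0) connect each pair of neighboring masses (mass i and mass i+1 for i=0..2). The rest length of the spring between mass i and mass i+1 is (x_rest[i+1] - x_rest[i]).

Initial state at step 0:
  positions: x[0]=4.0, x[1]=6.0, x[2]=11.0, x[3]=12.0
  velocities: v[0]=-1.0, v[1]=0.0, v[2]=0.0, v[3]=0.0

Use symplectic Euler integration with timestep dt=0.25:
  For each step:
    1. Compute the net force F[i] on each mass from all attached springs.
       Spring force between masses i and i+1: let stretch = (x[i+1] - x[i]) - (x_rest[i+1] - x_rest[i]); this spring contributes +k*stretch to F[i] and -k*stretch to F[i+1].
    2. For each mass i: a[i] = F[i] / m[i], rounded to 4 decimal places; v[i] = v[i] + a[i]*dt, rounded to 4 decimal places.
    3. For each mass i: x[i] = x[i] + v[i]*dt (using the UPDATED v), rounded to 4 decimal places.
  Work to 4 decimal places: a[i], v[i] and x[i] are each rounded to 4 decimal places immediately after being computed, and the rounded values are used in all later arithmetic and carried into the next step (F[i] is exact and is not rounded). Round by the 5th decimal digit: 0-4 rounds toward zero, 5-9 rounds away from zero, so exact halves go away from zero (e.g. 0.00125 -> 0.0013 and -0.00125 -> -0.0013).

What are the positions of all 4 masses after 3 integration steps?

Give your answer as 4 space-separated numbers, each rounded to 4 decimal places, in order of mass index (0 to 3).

Answer: 3.0101 6.8601 9.7425 12.6375

Derivation:
Step 0: x=[4.0000 6.0000 11.0000 12.0000] v=[-1.0000 0.0000 0.0000 0.0000]
Step 1: x=[3.6875 6.1875 10.7500 12.1250] v=[-1.2500 0.7500 -1.0000 0.5000]
Step 2: x=[3.3438 6.5039 10.3008 12.3516] v=[-1.3750 1.2656 -1.7969 0.9063]
Step 3: x=[3.0101 6.8601 9.7425 12.6375] v=[-1.3350 1.4248 -2.2334 1.1436]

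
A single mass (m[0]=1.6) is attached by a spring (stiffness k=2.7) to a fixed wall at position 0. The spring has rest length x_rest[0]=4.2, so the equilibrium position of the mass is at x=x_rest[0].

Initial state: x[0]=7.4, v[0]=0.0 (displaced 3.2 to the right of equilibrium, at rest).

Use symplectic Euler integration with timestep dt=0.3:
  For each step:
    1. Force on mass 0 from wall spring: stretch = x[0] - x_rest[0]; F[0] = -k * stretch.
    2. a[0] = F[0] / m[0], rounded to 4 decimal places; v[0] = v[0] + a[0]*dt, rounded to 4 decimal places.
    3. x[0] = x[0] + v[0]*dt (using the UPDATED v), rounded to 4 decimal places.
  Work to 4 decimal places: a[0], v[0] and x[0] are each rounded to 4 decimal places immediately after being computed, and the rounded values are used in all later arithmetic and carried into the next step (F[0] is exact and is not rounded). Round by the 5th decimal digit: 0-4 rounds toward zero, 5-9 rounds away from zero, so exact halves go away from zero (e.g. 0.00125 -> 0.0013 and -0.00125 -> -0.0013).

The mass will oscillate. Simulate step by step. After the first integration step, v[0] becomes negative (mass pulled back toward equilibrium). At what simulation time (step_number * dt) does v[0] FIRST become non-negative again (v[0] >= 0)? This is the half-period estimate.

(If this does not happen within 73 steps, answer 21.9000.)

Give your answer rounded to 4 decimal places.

Step 0: x=[7.4000] v=[0.0000]
Step 1: x=[6.9140] v=[-1.6200]
Step 2: x=[6.0158] v=[-2.9940]
Step 3: x=[4.8418] v=[-3.9133]
Step 4: x=[3.5703] v=[-4.2382]
Step 5: x=[2.3945] v=[-3.9194]
Step 6: x=[1.4929] v=[-3.0054]
Step 7: x=[1.0024] v=[-1.6349]
Step 8: x=[0.9976] v=[-0.0161]
Step 9: x=[1.4791] v=[1.6051]
First v>=0 after going negative at step 9, time=2.7000

Answer: 2.7000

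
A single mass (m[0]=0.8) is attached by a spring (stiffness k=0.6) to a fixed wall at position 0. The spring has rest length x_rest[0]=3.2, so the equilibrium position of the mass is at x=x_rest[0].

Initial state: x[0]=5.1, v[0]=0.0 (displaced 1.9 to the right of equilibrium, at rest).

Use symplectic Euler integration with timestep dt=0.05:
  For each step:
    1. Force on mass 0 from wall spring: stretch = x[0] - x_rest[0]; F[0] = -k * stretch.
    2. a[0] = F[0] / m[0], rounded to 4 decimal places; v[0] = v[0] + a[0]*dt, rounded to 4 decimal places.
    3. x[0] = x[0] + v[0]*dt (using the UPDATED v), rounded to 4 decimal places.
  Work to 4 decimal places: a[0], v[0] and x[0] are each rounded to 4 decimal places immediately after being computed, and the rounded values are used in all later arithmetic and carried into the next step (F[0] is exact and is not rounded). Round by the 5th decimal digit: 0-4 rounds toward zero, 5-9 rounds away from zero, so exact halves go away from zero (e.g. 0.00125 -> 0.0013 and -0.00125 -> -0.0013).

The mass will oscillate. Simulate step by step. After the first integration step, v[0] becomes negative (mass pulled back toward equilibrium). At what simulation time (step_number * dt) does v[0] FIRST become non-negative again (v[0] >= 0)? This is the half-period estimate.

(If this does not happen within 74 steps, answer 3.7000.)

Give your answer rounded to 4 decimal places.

Answer: 3.6500

Derivation:
Step 0: x=[5.1000] v=[0.0000]
Step 1: x=[5.0964] v=[-0.0713]
Step 2: x=[5.0893] v=[-0.1424]
Step 3: x=[5.0786] v=[-0.2133]
Step 4: x=[5.0644] v=[-0.2838]
Step 5: x=[5.0467] v=[-0.3537]
Step 6: x=[5.0256] v=[-0.4230]
Step 7: x=[5.0010] v=[-0.4915]
Step 8: x=[4.9731] v=[-0.5590]
Step 9: x=[4.9418] v=[-0.6255]
Step 10: x=[4.9073] v=[-0.6908]
Step 11: x=[4.8696] v=[-0.7548]
Step 12: x=[4.8287] v=[-0.8174]
Step 13: x=[4.7848] v=[-0.8785]
Step 14: x=[4.7379] v=[-0.9379]
Step 15: x=[4.6881] v=[-0.9956]
Step 16: x=[4.6355] v=[-1.0514]
Step 17: x=[4.5802] v=[-1.1052]
Step 18: x=[4.5224] v=[-1.1570]
Step 19: x=[4.4621] v=[-1.2066]
Step 20: x=[4.3994] v=[-1.2539]
Step 21: x=[4.3345] v=[-1.2989]
Step 22: x=[4.2674] v=[-1.3414]
Step 23: x=[4.1983] v=[-1.3814]
Step 24: x=[4.1274] v=[-1.4188]
Step 25: x=[4.0547] v=[-1.4536]
Step 26: x=[3.9804] v=[-1.4857]
Step 27: x=[3.9047] v=[-1.5150]
Step 28: x=[3.8276] v=[-1.5414]
Step 29: x=[3.7494] v=[-1.5649]
Step 30: x=[3.6701] v=[-1.5855]
Step 31: x=[3.5899] v=[-1.6031]
Step 32: x=[3.5090] v=[-1.6177]
Step 33: x=[3.4275] v=[-1.6293]
Step 34: x=[3.3456] v=[-1.6378]
Step 35: x=[3.2634] v=[-1.6433]
Step 36: x=[3.1811] v=[-1.6457]
Step 37: x=[3.0989] v=[-1.6450]
Step 38: x=[3.0168] v=[-1.6412]
Step 39: x=[2.9351] v=[-1.6343]
Step 40: x=[2.8539] v=[-1.6244]
Step 41: x=[2.7733] v=[-1.6114]
Step 42: x=[2.6935] v=[-1.5954]
Step 43: x=[2.6147] v=[-1.5764]
Step 44: x=[2.5370] v=[-1.5545]
Step 45: x=[2.4605] v=[-1.5296]
Step 46: x=[2.3854] v=[-1.5019]
Step 47: x=[2.3118] v=[-1.4714]
Step 48: x=[2.2399] v=[-1.4381]
Step 49: x=[2.1698] v=[-1.4021]
Step 50: x=[2.1016] v=[-1.3635]
Step 51: x=[2.0355] v=[-1.3223]
Step 52: x=[1.9716] v=[-1.2786]
Step 53: x=[1.9100] v=[-1.2325]
Step 54: x=[1.8508] v=[-1.1841]
Step 55: x=[1.7941] v=[-1.1335]
Step 56: x=[1.7401] v=[-1.0808]
Step 57: x=[1.6888] v=[-1.0261]
Step 58: x=[1.6403] v=[-0.9694]
Step 59: x=[1.5948] v=[-0.9109]
Step 60: x=[1.5523] v=[-0.8507]
Step 61: x=[1.5129] v=[-0.7889]
Step 62: x=[1.4766] v=[-0.7256]
Step 63: x=[1.4436] v=[-0.6610]
Step 64: x=[1.4138] v=[-0.5951]
Step 65: x=[1.3874] v=[-0.5281]
Step 66: x=[1.3644] v=[-0.4601]
Step 67: x=[1.3448] v=[-0.3913]
Step 68: x=[1.3287] v=[-0.3217]
Step 69: x=[1.3161] v=[-0.2515]
Step 70: x=[1.3071] v=[-0.1809]
Step 71: x=[1.3016] v=[-0.1099]
Step 72: x=[1.2997] v=[-0.0387]
Step 73: x=[1.3013] v=[0.0326]
First v>=0 after going negative at step 73, time=3.6500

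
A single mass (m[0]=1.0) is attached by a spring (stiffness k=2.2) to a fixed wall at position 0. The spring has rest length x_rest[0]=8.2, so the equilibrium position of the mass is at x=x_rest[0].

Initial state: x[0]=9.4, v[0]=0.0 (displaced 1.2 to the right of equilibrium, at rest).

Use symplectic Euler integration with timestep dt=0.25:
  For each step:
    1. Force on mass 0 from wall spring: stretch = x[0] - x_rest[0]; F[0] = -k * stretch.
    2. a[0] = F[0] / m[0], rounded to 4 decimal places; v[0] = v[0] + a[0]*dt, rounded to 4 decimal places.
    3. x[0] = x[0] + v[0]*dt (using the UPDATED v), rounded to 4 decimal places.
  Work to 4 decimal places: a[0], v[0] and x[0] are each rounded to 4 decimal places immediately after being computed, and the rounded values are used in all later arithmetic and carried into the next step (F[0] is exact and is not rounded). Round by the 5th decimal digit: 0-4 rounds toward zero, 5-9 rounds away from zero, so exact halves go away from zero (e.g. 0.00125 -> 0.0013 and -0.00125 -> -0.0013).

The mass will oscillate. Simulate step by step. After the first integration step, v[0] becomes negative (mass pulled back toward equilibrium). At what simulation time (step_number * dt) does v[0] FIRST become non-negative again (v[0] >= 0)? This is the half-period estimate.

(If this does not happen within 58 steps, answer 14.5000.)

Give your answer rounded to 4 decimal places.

Answer: 2.2500

Derivation:
Step 0: x=[9.4000] v=[0.0000]
Step 1: x=[9.2350] v=[-0.6600]
Step 2: x=[8.9277] v=[-1.2293]
Step 3: x=[8.5203] v=[-1.6295]
Step 4: x=[8.0689] v=[-1.8057]
Step 5: x=[7.6355] v=[-1.7336]
Step 6: x=[7.2797] v=[-1.4231]
Step 7: x=[7.0505] v=[-0.9169]
Step 8: x=[6.9793] v=[-0.2847]
Step 9: x=[7.0760] v=[0.3867]
First v>=0 after going negative at step 9, time=2.2500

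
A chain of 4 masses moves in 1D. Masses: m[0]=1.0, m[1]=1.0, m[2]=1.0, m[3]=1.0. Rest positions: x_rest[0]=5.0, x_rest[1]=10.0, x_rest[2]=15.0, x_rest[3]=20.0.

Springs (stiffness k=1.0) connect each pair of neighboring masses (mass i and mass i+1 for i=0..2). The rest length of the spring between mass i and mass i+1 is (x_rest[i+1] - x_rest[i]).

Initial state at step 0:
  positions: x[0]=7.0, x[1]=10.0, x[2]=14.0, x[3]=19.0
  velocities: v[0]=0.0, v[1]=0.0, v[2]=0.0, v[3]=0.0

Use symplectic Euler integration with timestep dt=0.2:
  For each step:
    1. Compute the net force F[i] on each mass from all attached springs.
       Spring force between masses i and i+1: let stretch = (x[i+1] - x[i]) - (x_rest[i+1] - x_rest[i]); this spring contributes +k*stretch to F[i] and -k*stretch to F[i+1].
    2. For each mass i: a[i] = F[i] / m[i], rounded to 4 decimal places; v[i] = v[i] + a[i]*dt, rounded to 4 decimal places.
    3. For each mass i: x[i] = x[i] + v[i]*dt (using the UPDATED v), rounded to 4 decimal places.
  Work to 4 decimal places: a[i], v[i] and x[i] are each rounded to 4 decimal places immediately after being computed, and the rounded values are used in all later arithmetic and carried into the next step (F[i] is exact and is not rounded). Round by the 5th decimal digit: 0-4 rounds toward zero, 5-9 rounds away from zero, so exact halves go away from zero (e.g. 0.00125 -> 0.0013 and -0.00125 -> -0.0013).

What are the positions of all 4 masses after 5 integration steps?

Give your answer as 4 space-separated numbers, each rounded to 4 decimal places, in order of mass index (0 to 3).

Step 0: x=[7.0000 10.0000 14.0000 19.0000] v=[0.0000 0.0000 0.0000 0.0000]
Step 1: x=[6.9200 10.0400 14.0400 19.0000] v=[-0.4000 0.2000 0.2000 0.0000]
Step 2: x=[6.7648 10.1152 14.1184 19.0016] v=[-0.7760 0.3760 0.3920 0.0080]
Step 3: x=[6.5436 10.2165 14.2320 19.0079] v=[-1.1059 0.5066 0.5680 0.0314]
Step 4: x=[6.2693 10.3315 14.3760 19.0231] v=[-1.3713 0.5751 0.7201 0.0762]
Step 5: x=[5.9575 10.4458 14.5441 19.0525] v=[-1.5589 0.5716 0.8406 0.1468]

Answer: 5.9575 10.4458 14.5441 19.0525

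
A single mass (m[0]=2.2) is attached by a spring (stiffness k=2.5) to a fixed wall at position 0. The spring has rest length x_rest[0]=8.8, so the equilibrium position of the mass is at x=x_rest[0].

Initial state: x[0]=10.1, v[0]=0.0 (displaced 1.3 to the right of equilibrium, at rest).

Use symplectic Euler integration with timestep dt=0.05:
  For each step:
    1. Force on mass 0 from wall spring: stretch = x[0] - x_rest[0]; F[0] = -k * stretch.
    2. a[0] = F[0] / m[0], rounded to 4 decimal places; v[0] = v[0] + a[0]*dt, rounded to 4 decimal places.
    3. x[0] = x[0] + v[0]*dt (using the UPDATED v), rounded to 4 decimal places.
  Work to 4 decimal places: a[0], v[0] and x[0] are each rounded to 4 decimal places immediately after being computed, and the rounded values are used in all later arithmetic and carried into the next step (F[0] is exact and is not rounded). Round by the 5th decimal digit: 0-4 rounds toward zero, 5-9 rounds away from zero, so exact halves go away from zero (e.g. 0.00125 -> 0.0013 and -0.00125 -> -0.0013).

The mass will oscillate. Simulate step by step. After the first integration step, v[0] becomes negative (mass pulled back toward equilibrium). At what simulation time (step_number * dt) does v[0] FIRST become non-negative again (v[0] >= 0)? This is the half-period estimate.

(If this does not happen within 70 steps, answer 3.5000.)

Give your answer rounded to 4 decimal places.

Step 0: x=[10.1000] v=[0.0000]
Step 1: x=[10.0963] v=[-0.0739]
Step 2: x=[10.0889] v=[-0.1476]
Step 3: x=[10.0779] v=[-0.2208]
Step 4: x=[10.0632] v=[-0.2934]
Step 5: x=[10.0449] v=[-0.3652]
Step 6: x=[10.0231] v=[-0.4359]
Step 7: x=[9.9978] v=[-0.5054]
Step 8: x=[9.9691] v=[-0.5735]
Step 9: x=[9.9371] v=[-0.6399]
Step 10: x=[9.9019] v=[-0.7045]
Step 11: x=[9.8635] v=[-0.7671]
Step 12: x=[9.8221] v=[-0.8275]
Step 13: x=[9.7778] v=[-0.8856]
Step 14: x=[9.7307] v=[-0.9412]
Step 15: x=[9.6810] v=[-0.9941]
Step 16: x=[9.6288] v=[-1.0442]
Step 17: x=[9.5742] v=[-1.0913]
Step 18: x=[9.5174] v=[-1.1353]
Step 19: x=[9.4586] v=[-1.1761]
Step 20: x=[9.3979] v=[-1.2135]
Step 21: x=[9.3355] v=[-1.2475]
Step 22: x=[9.2716] v=[-1.2779]
Step 23: x=[9.2064] v=[-1.3047]
Step 24: x=[9.1400] v=[-1.3278]
Step 25: x=[9.0726] v=[-1.3471]
Step 26: x=[9.0045] v=[-1.3626]
Step 27: x=[8.9358] v=[-1.3742]
Step 28: x=[8.8667] v=[-1.3819]
Step 29: x=[8.7974] v=[-1.3857]
Step 30: x=[8.7281] v=[-1.3856]
Step 31: x=[8.6590] v=[-1.3815]
Step 32: x=[8.5903] v=[-1.3735]
Step 33: x=[8.5222] v=[-1.3616]
Step 34: x=[8.4549] v=[-1.3458]
Step 35: x=[8.3886] v=[-1.3262]
Step 36: x=[8.3235] v=[-1.3028]
Step 37: x=[8.2597] v=[-1.2757]
Step 38: x=[8.1975] v=[-1.2450]
Step 39: x=[8.1370] v=[-1.2108]
Step 40: x=[8.0783] v=[-1.1731]
Step 41: x=[8.0217] v=[-1.1321]
Step 42: x=[7.9673] v=[-1.0879]
Step 43: x=[7.9153] v=[-1.0406]
Step 44: x=[7.8658] v=[-0.9903]
Step 45: x=[7.8189] v=[-0.9372]
Step 46: x=[7.7748] v=[-0.8815]
Step 47: x=[7.7336] v=[-0.8233]
Step 48: x=[7.6955] v=[-0.7627]
Step 49: x=[7.6605] v=[-0.6999]
Step 50: x=[7.6287] v=[-0.6352]
Step 51: x=[7.6003] v=[-0.5687]
Step 52: x=[7.5753] v=[-0.5005]
Step 53: x=[7.5538] v=[-0.4309]
Step 54: x=[7.5358] v=[-0.3601]
Step 55: x=[7.5214] v=[-0.2883]
Step 56: x=[7.5106] v=[-0.2157]
Step 57: x=[7.5035] v=[-0.1424]
Step 58: x=[7.5001] v=[-0.0687]
Step 59: x=[7.5004] v=[0.0052]
First v>=0 after going negative at step 59, time=2.9500

Answer: 2.9500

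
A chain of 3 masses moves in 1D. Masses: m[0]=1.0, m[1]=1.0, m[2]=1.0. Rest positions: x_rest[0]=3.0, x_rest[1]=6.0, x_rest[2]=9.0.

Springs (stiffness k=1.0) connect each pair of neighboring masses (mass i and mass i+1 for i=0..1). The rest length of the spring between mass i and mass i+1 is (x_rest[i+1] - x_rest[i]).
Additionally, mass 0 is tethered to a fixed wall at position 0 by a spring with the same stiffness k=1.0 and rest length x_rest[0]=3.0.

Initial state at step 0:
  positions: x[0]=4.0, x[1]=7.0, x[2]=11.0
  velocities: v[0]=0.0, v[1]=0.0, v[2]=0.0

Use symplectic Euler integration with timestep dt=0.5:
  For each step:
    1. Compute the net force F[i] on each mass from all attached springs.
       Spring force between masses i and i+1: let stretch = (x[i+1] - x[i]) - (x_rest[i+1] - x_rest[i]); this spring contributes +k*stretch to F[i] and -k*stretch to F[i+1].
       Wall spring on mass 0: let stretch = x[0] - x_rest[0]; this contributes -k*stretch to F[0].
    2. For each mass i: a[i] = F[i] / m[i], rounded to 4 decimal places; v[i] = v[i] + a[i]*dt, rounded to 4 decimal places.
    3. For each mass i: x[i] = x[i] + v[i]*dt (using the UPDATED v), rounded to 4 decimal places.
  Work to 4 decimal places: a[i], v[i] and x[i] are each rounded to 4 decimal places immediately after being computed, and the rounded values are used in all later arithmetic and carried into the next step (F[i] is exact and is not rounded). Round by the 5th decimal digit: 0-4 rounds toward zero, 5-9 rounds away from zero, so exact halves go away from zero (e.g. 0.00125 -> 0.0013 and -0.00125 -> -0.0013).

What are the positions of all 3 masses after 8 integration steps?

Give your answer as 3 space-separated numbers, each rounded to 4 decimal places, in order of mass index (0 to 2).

Step 0: x=[4.0000 7.0000 11.0000] v=[0.0000 0.0000 0.0000]
Step 1: x=[3.7500 7.2500 10.7500] v=[-0.5000 0.5000 -0.5000]
Step 2: x=[3.4375 7.5000 10.3750] v=[-0.6250 0.5000 -0.7500]
Step 3: x=[3.2813 7.4531 10.0313] v=[-0.3125 -0.0938 -0.6875]
Step 4: x=[3.3477 7.0078 9.7930] v=[0.1328 -0.8906 -0.4766]
Step 5: x=[3.4922 6.3438 9.6084] v=[0.2890 -1.3281 -0.3692]
Step 6: x=[3.4766 5.7830 9.3577] v=[-0.0313 -1.1216 -0.5015]
Step 7: x=[3.1684 5.5393 8.9633] v=[-0.6164 -0.4875 -0.7889]
Step 8: x=[2.6608 5.5589 8.4629] v=[-1.0152 0.0391 -1.0009]

Answer: 2.6608 5.5589 8.4629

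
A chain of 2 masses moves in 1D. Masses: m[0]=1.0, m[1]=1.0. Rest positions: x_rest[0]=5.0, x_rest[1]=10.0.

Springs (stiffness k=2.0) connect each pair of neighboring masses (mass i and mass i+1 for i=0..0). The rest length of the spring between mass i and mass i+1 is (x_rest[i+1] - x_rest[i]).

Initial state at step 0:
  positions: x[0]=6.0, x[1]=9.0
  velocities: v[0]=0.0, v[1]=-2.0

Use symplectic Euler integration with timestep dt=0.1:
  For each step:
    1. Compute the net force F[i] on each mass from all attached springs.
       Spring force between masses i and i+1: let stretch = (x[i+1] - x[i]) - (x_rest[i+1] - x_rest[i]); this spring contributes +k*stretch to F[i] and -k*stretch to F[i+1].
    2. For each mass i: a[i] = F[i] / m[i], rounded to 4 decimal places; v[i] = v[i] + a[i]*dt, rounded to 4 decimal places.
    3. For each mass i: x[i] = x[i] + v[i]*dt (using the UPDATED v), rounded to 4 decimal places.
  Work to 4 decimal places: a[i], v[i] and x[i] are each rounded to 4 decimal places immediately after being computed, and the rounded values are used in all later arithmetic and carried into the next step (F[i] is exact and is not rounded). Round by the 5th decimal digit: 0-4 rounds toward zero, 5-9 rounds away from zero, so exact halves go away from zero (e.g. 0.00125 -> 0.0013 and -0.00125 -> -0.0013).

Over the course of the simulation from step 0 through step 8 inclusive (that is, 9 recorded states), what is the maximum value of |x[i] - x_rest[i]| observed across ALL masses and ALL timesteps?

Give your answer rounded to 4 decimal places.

Step 0: x=[6.0000 9.0000] v=[0.0000 -2.0000]
Step 1: x=[5.9600 8.8400] v=[-0.4000 -1.6000]
Step 2: x=[5.8776 8.7224] v=[-0.8240 -1.1760]
Step 3: x=[5.7521 8.6479] v=[-1.2550 -0.7450]
Step 4: x=[5.5845 8.6155] v=[-1.6758 -0.3242]
Step 5: x=[5.3775 8.6225] v=[-2.0696 0.0696]
Step 6: x=[5.1354 8.6646] v=[-2.4206 0.4206]
Step 7: x=[4.8639 8.7361] v=[-2.7148 0.7148]
Step 8: x=[4.5699 8.8301] v=[-2.9404 0.9404]
Max displacement = 1.3845

Answer: 1.3845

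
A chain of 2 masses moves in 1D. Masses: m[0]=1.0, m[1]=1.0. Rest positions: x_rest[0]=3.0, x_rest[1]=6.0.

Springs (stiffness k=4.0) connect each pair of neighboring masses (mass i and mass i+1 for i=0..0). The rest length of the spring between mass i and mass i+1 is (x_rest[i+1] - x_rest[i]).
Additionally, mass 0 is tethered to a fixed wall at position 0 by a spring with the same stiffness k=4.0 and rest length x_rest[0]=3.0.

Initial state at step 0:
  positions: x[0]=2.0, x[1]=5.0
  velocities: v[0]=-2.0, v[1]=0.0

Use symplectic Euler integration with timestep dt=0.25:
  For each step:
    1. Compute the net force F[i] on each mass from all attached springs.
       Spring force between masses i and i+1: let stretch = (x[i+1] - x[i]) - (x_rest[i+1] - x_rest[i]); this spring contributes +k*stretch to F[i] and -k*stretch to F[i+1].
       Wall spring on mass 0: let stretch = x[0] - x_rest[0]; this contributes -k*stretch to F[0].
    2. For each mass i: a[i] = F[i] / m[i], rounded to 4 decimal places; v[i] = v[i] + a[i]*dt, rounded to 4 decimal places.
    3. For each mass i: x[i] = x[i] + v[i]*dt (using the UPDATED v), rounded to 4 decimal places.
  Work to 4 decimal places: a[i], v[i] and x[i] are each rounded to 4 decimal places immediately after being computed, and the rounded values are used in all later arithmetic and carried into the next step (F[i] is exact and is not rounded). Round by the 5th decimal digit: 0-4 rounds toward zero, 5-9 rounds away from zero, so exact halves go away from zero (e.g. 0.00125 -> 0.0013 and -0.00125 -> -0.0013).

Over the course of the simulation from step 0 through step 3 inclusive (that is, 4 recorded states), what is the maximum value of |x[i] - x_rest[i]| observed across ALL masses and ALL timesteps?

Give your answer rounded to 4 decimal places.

Step 0: x=[2.0000 5.0000] v=[-2.0000 0.0000]
Step 1: x=[1.7500 5.0000] v=[-1.0000 0.0000]
Step 2: x=[1.8750 4.9375] v=[0.5000 -0.2500]
Step 3: x=[2.2969 4.8594] v=[1.6875 -0.3125]
Max displacement = 1.2500

Answer: 1.2500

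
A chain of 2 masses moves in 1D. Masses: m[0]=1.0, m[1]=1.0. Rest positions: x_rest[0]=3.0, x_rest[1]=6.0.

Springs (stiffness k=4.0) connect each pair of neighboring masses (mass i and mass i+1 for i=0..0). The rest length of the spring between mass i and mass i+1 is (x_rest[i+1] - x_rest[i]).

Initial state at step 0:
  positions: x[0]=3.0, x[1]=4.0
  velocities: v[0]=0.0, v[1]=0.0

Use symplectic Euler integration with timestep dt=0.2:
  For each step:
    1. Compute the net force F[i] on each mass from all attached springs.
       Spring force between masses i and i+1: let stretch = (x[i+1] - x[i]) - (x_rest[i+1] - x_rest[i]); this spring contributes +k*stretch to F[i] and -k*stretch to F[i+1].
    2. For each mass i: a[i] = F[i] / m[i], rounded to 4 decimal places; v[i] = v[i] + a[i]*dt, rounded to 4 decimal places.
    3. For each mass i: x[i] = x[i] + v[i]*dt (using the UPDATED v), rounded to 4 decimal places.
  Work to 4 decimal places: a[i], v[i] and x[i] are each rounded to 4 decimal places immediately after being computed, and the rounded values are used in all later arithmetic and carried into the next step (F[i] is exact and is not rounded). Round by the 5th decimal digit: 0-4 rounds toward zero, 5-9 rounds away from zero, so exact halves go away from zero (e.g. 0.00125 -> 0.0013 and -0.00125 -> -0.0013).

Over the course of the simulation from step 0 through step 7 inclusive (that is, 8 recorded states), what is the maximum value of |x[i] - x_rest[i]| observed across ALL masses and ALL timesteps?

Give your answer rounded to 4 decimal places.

Answer: 2.0425

Derivation:
Step 0: x=[3.0000 4.0000] v=[0.0000 0.0000]
Step 1: x=[2.6800 4.3200] v=[-1.6000 1.6000]
Step 2: x=[2.1424 4.8576] v=[-2.6880 2.6880]
Step 3: x=[1.5592 5.4408] v=[-2.9158 2.9158]
Step 4: x=[1.1171 5.8829] v=[-2.2105 2.2105]
Step 5: x=[0.9575 6.0425] v=[-0.7979 0.7979]
Step 6: x=[1.1315 5.8685] v=[0.8701 -0.8701]
Step 7: x=[1.5834 5.4166] v=[2.2597 -2.2597]
Max displacement = 2.0425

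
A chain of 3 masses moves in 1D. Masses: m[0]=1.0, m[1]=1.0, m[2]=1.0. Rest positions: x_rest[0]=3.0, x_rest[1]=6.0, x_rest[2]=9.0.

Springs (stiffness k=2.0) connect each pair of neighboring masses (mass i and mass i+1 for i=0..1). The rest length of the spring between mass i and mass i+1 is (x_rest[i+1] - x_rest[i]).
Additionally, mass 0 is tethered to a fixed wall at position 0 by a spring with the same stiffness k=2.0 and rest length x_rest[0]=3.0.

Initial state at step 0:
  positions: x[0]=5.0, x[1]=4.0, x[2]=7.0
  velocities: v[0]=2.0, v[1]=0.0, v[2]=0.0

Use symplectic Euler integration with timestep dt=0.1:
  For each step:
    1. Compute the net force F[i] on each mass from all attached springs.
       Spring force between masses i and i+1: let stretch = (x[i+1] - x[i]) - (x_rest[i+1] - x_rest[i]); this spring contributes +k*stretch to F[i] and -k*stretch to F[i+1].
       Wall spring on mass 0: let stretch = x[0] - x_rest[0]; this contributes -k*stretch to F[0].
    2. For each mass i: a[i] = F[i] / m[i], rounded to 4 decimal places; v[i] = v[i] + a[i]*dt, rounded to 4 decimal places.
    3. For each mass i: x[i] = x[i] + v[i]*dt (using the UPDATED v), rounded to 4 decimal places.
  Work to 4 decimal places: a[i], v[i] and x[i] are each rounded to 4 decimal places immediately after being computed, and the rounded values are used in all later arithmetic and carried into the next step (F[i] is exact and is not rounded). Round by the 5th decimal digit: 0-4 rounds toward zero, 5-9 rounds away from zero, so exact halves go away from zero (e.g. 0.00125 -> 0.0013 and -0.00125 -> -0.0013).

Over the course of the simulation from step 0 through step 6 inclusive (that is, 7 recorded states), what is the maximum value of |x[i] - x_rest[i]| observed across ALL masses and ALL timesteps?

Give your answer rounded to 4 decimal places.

Answer: 2.0800

Derivation:
Step 0: x=[5.0000 4.0000 7.0000] v=[2.0000 0.0000 0.0000]
Step 1: x=[5.0800 4.0800 7.0000] v=[0.8000 0.8000 0.0000]
Step 2: x=[5.0384 4.2384 7.0016] v=[-0.4160 1.5840 0.0160]
Step 3: x=[4.8800 4.4681 7.0079] v=[-1.5837 2.2966 0.0634]
Step 4: x=[4.6158 4.7568 7.0234] v=[-2.6421 2.8869 0.1554]
Step 5: x=[4.2621 5.0880 7.0536] v=[-3.5371 3.3120 0.3021]
Step 6: x=[3.8397 5.4420 7.1045] v=[-4.2243 3.5399 0.5090]
Max displacement = 2.0800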